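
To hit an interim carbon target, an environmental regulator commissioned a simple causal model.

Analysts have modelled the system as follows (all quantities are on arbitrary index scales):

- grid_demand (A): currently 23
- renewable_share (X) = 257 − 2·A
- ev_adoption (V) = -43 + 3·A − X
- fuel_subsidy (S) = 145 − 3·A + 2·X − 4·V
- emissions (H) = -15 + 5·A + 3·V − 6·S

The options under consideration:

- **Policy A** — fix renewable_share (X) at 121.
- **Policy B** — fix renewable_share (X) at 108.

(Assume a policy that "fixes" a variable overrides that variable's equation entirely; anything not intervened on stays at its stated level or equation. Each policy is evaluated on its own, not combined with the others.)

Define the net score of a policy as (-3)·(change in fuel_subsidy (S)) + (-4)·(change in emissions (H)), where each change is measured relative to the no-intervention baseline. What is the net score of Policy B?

Baseline:
  A = 23
  X = 257 − 2·23 = 211
  V = -43 + 3·23 − 211 = -185
  S = 145 − 3·23 + 2·211 − 4·(-185) = 1238
  H = -15 + 5·23 + 3·(-185) − 6·1238 = -7883
Policy B (X := 108):
  A = 23
  X = 108
  V = -43 + 3·23 − 108 = -82
  S = 145 − 3·23 + 2·108 − 4·(-82) = 620
  H = -15 + 5·23 + 3·(-82) − 6·620 = -3866
ΔS = 620 − 1238 = -618; ΔH = -3866 − (-7883) = 4017
Score = (-3)·(-618) + (-4)·4017 = -14214

-14214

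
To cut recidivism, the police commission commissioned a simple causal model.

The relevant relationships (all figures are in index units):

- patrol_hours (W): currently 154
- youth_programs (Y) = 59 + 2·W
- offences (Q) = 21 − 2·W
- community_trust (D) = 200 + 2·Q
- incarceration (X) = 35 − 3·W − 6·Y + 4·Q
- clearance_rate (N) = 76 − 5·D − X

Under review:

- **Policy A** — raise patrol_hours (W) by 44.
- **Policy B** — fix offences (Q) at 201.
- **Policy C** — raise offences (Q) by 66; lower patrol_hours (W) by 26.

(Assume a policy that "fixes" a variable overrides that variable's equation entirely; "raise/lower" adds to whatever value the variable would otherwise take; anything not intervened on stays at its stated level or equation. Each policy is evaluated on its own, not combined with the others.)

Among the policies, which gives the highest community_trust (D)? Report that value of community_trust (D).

602

Policy A (W + 44):
  W = 154 + 44 = 198
  Q = 21 − 2·198 = -375
  D = 200 + 2·(-375) = -550
Policy B (Q := 201):
  W = 154
  Q = 201
  D = 200 + 2·201 = 602
Policy C (Q + 66, W − 26):
  W = 154 − 26 = 128
  Q = 21 − 2·128 (+66 from intervention) = -169
  D = 200 + 2·(-169) = -138
Comparing — Policy A: D=-550, Policy B: D=602, Policy C: D=-138. Highest is 602 (Policy B).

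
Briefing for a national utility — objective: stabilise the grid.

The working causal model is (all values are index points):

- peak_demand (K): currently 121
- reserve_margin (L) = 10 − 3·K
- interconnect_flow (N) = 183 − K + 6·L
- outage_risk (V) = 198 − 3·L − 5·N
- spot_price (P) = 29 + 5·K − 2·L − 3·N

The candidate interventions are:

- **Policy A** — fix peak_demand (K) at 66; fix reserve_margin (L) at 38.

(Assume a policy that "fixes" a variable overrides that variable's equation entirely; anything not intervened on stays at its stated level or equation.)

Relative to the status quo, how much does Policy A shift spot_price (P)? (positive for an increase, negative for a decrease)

Baseline:
  K = 121
  L = 10 − 3·121 = -353
  N = 183 − 121 + 6·(-353) = -2056
  P = 29 + 5·121 − 2·(-353) − 3·(-2056) = 7508
Policy A (K := 66, L := 38):
  K = 66
  L = 38
  N = 183 − 66 + 6·38 = 345
  P = 29 + 5·66 − 2·38 − 3·345 = -752
Change in P: -752 − 7508 = -8260

-8260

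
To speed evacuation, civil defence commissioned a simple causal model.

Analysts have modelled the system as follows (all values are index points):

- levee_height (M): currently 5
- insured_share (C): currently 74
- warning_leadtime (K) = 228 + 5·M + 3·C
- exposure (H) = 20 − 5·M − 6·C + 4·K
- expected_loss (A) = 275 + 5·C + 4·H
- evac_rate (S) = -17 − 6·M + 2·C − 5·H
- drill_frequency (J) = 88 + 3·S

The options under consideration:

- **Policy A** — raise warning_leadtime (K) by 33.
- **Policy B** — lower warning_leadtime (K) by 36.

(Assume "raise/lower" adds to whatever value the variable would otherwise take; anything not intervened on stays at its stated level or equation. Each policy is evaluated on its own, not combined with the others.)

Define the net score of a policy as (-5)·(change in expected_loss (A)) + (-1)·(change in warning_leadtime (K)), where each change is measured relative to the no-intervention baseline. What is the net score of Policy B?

Baseline:
  M = 5
  C = 74
  K = 228 + 5·5 + 3·74 = 475
  H = 20 − 5·5 − 6·74 + 4·475 = 1451
  A = 275 + 5·74 + 4·1451 = 6449
Policy B (K − 36):
  M = 5
  C = 74
  K = 228 + 5·5 + 3·74 (−36 from intervention) = 439
  H = 20 − 5·5 − 6·74 + 4·439 = 1307
  A = 275 + 5·74 + 4·1307 = 5873
ΔA = 5873 − 6449 = -576; ΔK = 439 − 475 = -36
Score = (-5)·(-576) + (-1)·(-36) = 2916

2916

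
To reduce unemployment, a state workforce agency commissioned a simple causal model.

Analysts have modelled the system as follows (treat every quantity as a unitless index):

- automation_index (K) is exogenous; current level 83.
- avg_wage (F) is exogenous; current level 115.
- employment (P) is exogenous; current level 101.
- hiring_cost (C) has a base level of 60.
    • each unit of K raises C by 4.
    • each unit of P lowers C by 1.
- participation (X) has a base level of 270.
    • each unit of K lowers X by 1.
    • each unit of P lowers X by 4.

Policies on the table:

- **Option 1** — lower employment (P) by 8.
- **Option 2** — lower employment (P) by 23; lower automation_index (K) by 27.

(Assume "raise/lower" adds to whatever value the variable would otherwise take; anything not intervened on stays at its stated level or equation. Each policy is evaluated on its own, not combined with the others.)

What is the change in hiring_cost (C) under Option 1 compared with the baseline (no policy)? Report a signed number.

Baseline:
  K = 83
  P = 101
  C = 60 + 4·83 − 101 = 291
Option 1 (P − 8):
  K = 83
  P = 101 − 8 = 93
  C = 60 + 4·83 − 93 = 299
Change in C: 299 − 291 = 8

8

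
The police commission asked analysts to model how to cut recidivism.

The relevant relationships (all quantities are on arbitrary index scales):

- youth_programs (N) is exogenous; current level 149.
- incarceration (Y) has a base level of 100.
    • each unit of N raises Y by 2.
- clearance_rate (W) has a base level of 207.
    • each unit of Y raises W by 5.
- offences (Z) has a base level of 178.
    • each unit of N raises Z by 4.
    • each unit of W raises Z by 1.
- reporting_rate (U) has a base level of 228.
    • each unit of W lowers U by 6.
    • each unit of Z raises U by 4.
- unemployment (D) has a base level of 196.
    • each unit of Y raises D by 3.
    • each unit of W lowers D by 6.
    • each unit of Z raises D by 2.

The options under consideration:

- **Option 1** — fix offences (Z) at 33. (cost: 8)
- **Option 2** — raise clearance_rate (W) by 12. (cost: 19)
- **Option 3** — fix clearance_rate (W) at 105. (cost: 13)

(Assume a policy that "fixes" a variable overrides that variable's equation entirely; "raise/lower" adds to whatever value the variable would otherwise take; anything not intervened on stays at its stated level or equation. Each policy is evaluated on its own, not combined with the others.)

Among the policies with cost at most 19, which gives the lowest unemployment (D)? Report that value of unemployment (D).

-11726

Option 1 (Z := 33):
  N = 149
  Y = 100 + 2·149 = 398
  W = 207 + 5·398 = 2197
  Z = 33
  D = 196 + 3·398 − 6·2197 + 2·33 = -11726
Option 2 (W + 12):
  N = 149
  Y = 100 + 2·149 = 398
  W = 207 + 5·398 (+12 from intervention) = 2209
  Z = 178 + 4·149 + 2209 = 2983
  D = 196 + 3·398 − 6·2209 + 2·2983 = -5898
Option 3 (W := 105):
  N = 149
  Y = 100 + 2·149 = 398
  W = 105
  Z = 178 + 4·149 + 105 = 879
  D = 196 + 3·398 − 6·105 + 2·879 = 2518
Comparing — Option 1: D=-11726, Option 2: D=-5898, Option 3: D=2518. Lowest is -11726 (Option 1).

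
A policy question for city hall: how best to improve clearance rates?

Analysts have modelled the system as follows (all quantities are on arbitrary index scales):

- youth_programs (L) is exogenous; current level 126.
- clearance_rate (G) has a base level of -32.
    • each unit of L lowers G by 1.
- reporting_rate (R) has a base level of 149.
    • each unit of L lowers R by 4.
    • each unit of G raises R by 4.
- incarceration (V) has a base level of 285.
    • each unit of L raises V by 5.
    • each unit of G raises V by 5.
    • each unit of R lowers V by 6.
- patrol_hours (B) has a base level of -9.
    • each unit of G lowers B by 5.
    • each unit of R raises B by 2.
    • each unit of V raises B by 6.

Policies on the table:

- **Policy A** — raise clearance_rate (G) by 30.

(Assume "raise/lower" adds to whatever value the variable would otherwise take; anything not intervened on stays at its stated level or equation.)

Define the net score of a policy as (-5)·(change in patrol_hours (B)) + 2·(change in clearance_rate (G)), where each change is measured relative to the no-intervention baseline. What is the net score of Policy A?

16710

Baseline:
  L = 126
  G = -32 − 126 = -158
  R = 149 − 4·126 + 4·(-158) = -987
  V = 285 + 5·126 + 5·(-158) − 6·(-987) = 6047
  B = -9 − 5·(-158) + 2·(-987) + 6·6047 = 35089
Policy A (G + 30):
  L = 126
  G = -32 − 126 (+30 from intervention) = -128
  R = 149 − 4·126 + 4·(-128) = -867
  V = 285 + 5·126 + 5·(-128) − 6·(-867) = 5477
  B = -9 − 5·(-128) + 2·(-867) + 6·5477 = 31759
ΔB = 31759 − 35089 = -3330; ΔG = -128 − (-158) = 30
Score = (-5)·(-3330) + 2·30 = 16710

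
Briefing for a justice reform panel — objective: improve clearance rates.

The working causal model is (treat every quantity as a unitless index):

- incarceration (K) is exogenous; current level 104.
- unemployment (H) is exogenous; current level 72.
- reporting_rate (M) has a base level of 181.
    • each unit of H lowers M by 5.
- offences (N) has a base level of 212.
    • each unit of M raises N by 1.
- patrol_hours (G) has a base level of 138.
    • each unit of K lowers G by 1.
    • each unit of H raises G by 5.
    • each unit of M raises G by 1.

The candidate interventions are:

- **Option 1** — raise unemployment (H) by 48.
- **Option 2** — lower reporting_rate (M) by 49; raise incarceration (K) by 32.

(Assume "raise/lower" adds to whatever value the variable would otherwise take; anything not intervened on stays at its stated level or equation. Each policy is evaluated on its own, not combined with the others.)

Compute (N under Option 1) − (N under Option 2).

Option 1 (H + 48):
  H = 72 + 48 = 120
  M = 181 − 5·120 = -419
  N = 212 + (-419) = -207
Option 2 (M − 49, K + 32):
  H = 72
  M = 181 − 5·72 (−49 from intervention) = -228
  N = 212 + (-228) = -16
N: -207 − (-16) = -191

-191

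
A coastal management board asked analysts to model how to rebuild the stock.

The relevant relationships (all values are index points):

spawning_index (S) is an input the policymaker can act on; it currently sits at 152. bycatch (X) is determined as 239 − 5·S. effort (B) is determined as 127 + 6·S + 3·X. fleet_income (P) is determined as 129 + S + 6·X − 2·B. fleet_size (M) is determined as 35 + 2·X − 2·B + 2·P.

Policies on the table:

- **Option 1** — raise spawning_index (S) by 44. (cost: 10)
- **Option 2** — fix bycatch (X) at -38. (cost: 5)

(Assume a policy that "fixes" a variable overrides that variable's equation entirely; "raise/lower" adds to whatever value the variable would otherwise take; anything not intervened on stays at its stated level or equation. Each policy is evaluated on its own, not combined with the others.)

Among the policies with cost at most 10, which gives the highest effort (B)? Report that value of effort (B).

925

Option 1 (S + 44):
  S = 152 + 44 = 196
  X = 239 − 5·196 = -741
  B = 127 + 6·196 + 3·(-741) = -920
Option 2 (X := -38):
  S = 152
  X = -38
  B = 127 + 6·152 + 3·(-38) = 925
Comparing — Option 1: B=-920, Option 2: B=925. Highest is 925 (Option 2).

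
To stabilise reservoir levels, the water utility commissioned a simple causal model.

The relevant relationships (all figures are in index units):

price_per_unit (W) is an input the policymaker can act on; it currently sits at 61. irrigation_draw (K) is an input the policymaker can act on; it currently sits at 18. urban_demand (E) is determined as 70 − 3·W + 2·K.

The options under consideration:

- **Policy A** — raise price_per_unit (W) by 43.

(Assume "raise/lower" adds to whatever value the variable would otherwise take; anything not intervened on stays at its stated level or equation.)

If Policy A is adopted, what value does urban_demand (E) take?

Policy A (W + 43):
  W = 61 + 43 = 104
  K = 18
  E = 70 − 3·104 + 2·18 = -206

-206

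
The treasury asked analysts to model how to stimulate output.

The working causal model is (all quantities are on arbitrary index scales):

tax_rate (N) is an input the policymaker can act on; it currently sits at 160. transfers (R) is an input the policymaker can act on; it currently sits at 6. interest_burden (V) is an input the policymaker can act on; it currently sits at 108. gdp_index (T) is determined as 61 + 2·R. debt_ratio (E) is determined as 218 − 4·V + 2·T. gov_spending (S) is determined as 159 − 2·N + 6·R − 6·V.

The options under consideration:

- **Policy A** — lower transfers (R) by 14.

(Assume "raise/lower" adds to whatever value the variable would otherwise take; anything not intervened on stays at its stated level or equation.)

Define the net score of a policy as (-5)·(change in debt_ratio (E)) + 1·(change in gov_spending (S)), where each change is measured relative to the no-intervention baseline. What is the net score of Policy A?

Baseline:
  N = 160
  R = 6
  V = 108
  T = 61 + 2·6 = 73
  E = 218 − 4·108 + 2·73 = -68
  S = 159 − 2·160 + 6·6 − 6·108 = -773
Policy A (R − 14):
  N = 160
  R = 6 − 14 = -8
  V = 108
  T = 61 + 2·(-8) = 45
  E = 218 − 4·108 + 2·45 = -124
  S = 159 − 2·160 + 6·(-8) − 6·108 = -857
ΔE = -124 − (-68) = -56; ΔS = -857 − (-773) = -84
Score = (-5)·(-56) + 1·(-84) = 196

196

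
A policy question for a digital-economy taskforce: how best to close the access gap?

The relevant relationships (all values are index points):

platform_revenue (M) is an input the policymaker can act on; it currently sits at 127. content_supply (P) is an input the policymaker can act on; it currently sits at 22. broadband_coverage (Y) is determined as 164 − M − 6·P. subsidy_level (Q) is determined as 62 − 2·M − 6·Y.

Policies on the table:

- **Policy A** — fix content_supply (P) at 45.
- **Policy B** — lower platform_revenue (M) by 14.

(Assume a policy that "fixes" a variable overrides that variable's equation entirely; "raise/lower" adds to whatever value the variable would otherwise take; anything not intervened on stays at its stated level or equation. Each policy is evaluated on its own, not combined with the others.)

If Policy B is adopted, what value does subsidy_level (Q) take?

322

Policy B (M − 14):
  M = 127 − 14 = 113
  P = 22
  Y = 164 − 113 − 6·22 = -81
  Q = 62 − 2·113 − 6·(-81) = 322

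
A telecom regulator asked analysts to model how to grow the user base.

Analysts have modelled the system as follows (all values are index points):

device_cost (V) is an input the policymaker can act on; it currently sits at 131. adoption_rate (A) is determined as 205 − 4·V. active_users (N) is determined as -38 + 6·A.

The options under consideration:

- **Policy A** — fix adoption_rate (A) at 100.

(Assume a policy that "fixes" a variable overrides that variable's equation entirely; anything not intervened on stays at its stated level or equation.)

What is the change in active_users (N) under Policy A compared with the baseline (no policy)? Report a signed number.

2514

Baseline:
  V = 131
  A = 205 − 4·131 = -319
  N = -38 + 6·(-319) = -1952
Policy A (A := 100):
  V = 131
  A = 100
  N = -38 + 6·100 = 562
Change in N: 562 − (-1952) = 2514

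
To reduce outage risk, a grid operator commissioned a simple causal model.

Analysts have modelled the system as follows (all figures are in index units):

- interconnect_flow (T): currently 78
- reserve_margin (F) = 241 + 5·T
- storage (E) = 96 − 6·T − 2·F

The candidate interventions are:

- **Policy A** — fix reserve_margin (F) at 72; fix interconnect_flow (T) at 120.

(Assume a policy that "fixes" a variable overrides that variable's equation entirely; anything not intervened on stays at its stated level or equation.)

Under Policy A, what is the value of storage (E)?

Policy A (F := 72, T := 120):
  T = 120
  F = 72
  E = 96 − 6·120 − 2·72 = -768

-768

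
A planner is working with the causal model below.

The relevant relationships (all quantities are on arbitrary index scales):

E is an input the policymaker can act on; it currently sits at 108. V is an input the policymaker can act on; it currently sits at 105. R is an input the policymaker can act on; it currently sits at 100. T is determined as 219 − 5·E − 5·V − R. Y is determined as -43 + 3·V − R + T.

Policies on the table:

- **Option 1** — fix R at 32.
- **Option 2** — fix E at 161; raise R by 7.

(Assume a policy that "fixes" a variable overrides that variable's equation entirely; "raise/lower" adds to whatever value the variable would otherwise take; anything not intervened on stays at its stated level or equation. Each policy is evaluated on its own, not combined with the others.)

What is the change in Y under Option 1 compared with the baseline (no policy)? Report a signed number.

Baseline:
  E = 108
  V = 105
  R = 100
  T = 219 − 5·108 − 5·105 − 100 = -946
  Y = -43 + 3·105 − 100 + (-946) = -774
Option 1 (R := 32):
  E = 108
  V = 105
  R = 32
  T = 219 − 5·108 − 5·105 − 32 = -878
  Y = -43 + 3·105 − 32 + (-878) = -638
Change in Y: -638 − (-774) = 136

136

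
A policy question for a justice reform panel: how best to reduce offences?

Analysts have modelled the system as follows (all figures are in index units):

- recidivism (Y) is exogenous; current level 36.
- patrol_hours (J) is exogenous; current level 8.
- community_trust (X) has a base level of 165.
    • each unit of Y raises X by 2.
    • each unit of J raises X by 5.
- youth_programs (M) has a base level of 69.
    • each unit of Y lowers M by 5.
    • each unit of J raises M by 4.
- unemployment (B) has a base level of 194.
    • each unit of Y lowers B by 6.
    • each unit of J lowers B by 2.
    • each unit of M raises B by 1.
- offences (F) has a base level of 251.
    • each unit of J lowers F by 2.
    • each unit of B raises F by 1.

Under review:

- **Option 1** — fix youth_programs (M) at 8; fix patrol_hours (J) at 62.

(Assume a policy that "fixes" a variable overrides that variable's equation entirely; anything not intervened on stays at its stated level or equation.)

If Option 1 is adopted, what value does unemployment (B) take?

-138

Option 1 (M := 8, J := 62):
  Y = 36
  J = 62
  M = 8
  B = 194 − 6·36 − 2·62 + 8 = -138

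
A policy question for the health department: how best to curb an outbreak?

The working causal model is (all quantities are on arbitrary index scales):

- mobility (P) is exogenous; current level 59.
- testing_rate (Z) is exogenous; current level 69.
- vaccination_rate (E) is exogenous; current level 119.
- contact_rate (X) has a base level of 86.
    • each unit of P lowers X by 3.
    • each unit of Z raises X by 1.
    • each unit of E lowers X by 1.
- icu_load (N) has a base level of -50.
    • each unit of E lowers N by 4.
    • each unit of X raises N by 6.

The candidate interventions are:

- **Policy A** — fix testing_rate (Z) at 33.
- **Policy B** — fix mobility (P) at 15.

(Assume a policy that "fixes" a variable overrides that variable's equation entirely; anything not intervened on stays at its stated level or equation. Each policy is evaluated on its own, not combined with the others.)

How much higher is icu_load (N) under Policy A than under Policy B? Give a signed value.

Policy A (Z := 33):
  P = 59
  Z = 33
  E = 119
  X = 86 − 3·59 + 33 − 119 = -177
  N = -50 − 4·119 + 6·(-177) = -1588
Policy B (P := 15):
  P = 15
  Z = 69
  E = 119
  X = 86 − 3·15 + 69 − 119 = -9
  N = -50 − 4·119 + 6·(-9) = -580
N: -1588 − (-580) = -1008

-1008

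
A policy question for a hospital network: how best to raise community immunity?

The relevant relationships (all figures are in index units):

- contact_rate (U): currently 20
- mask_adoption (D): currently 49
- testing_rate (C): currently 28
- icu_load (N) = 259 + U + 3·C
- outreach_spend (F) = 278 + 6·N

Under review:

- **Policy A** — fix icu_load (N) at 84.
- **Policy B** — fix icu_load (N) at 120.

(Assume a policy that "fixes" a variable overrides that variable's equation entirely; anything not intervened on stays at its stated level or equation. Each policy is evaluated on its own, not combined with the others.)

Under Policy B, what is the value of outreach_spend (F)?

Policy B (N := 120):
  U = 20
  C = 28
  N = 120
  F = 278 + 6·120 = 998

998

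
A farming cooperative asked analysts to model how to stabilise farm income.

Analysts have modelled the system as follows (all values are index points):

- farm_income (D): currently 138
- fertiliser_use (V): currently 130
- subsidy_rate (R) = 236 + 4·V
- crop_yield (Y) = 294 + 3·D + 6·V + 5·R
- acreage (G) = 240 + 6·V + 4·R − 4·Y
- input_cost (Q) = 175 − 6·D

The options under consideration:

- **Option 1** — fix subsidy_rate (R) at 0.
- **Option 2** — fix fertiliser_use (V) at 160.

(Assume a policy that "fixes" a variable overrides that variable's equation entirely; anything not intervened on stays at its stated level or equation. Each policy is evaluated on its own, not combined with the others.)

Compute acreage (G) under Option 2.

-19488

Option 2 (V := 160):
  D = 138
  V = 160
  R = 236 + 4·160 = 876
  Y = 294 + 3·138 + 6·160 + 5·876 = 6048
  G = 240 + 6·160 + 4·876 − 4·6048 = -19488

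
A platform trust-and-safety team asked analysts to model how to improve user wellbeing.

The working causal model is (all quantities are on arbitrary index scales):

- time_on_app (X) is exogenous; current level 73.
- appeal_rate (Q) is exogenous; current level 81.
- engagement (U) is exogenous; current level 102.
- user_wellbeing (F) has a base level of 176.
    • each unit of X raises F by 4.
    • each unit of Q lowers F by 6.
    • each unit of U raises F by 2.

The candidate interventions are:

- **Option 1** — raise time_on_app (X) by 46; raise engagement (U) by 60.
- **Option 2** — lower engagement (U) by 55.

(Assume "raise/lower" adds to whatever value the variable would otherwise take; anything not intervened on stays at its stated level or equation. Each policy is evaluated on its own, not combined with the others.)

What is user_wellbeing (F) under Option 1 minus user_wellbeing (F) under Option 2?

414

Option 1 (X + 46, U + 60):
  X = 73 + 46 = 119
  Q = 81
  U = 102 + 60 = 162
  F = 176 + 4·119 − 6·81 + 2·162 = 490
Option 2 (U − 55):
  X = 73
  Q = 81
  U = 102 − 55 = 47
  F = 176 + 4·73 − 6·81 + 2·47 = 76
F: 490 − 76 = 414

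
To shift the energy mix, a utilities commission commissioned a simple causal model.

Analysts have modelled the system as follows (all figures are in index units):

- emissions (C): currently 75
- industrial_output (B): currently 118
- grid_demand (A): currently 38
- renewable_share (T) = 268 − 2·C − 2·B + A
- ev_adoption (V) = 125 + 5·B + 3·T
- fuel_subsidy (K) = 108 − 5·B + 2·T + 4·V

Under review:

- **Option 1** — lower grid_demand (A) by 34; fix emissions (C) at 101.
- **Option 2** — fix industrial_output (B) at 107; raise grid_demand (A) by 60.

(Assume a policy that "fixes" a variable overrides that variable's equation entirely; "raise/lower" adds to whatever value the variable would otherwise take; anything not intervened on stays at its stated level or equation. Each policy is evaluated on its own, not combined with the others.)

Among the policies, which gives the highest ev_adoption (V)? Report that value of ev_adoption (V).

666

Option 1 (A − 34, C := 101):
  C = 101
  B = 118
  A = 38 − 34 = 4
  T = 268 − 2·101 − 2·118 + 4 = -166
  V = 125 + 5·118 + 3·(-166) = 217
Option 2 (B := 107, A + 60):
  C = 75
  B = 107
  A = 38 + 60 = 98
  T = 268 − 2·75 − 2·107 + 98 = 2
  V = 125 + 5·107 + 3·2 = 666
Comparing — Option 1: V=217, Option 2: V=666. Highest is 666 (Option 2).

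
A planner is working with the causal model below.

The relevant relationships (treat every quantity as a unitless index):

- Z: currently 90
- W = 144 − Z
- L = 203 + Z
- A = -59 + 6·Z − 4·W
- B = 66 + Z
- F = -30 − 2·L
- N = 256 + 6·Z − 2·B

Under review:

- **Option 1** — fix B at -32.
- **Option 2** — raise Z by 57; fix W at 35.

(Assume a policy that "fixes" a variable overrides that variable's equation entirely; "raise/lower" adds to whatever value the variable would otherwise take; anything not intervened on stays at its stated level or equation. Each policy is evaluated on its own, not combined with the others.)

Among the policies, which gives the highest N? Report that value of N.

Option 1 (B := -32):
  Z = 90
  B = -32
  N = 256 + 6·90 − 2·(-32) = 860
Option 2 (Z + 57, W := 35):
  Z = 90 + 57 = 147
  B = 66 + 147 = 213
  N = 256 + 6·147 − 2·213 = 712
Comparing — Option 1: N=860, Option 2: N=712. Highest is 860 (Option 1).

860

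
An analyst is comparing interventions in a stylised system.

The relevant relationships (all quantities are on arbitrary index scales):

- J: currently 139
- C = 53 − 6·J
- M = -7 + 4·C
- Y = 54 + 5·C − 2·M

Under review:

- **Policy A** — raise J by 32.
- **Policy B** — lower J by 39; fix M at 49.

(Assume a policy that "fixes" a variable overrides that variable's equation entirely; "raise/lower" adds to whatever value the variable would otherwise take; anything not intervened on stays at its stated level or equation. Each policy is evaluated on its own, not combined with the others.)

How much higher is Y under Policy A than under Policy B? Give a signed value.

Policy A (J + 32):
  J = 139 + 32 = 171
  C = 53 − 6·171 = -973
  M = -7 + 4·(-973) = -3899
  Y = 54 + 5·(-973) − 2·(-3899) = 2987
Policy B (J − 39, M := 49):
  J = 139 − 39 = 100
  C = 53 − 6·100 = -547
  M = 49
  Y = 54 + 5·(-547) − 2·49 = -2779
Y: 2987 − (-2779) = 5766

5766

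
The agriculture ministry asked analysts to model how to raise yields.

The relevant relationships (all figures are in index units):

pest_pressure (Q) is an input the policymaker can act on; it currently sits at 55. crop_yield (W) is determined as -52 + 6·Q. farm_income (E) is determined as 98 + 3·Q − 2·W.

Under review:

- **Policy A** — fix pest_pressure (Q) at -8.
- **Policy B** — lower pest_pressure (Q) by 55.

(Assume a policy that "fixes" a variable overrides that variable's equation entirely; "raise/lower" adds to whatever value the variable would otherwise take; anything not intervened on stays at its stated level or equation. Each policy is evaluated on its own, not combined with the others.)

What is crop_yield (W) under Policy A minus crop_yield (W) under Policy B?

-48

Policy A (Q := -8):
  Q = -8
  W = -52 + 6·(-8) = -100
Policy B (Q − 55):
  Q = 55 − 55 = 0
  W = -52 + 6·0 = -52
W: -100 − (-52) = -48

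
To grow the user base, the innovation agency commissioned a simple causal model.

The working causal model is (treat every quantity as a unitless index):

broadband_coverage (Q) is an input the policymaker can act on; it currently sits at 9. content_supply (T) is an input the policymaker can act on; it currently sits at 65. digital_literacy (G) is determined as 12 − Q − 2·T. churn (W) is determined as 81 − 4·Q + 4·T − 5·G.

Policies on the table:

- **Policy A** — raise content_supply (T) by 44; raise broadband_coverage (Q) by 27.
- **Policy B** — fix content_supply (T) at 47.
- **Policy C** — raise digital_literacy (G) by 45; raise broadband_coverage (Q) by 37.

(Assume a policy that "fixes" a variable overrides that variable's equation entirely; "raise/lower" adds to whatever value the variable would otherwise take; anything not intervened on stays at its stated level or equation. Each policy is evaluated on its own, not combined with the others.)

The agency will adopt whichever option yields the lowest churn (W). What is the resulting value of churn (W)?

Policy A (T + 44, Q + 27):
  Q = 9 + 27 = 36
  T = 65 + 44 = 109
  G = 12 − 36 − 2·109 = -242
  W = 81 − 4·36 + 4·109 − 5·(-242) = 1583
Policy B (T := 47):
  Q = 9
  T = 47
  G = 12 − 9 − 2·47 = -91
  W = 81 − 4·9 + 4·47 − 5·(-91) = 688
Policy C (G + 45, Q + 37):
  Q = 9 + 37 = 46
  T = 65
  G = 12 − 46 − 2·65 (+45 from intervention) = -119
  W = 81 − 4·46 + 4·65 − 5·(-119) = 752
Comparing — Policy A: W=1583, Policy B: W=688, Policy C: W=752. Lowest is 688 (Policy B).

688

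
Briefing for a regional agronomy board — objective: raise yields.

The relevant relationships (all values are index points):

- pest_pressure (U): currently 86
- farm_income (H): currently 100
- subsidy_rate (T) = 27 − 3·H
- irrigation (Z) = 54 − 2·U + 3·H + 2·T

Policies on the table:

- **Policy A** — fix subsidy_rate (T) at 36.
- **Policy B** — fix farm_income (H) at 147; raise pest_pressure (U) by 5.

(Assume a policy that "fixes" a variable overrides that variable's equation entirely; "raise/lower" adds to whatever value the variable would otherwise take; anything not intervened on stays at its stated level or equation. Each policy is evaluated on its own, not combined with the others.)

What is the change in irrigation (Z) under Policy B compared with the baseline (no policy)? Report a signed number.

-151

Baseline:
  U = 86
  H = 100
  T = 27 − 3·100 = -273
  Z = 54 − 2·86 + 3·100 + 2·(-273) = -364
Policy B (H := 147, U + 5):
  U = 86 + 5 = 91
  H = 147
  T = 27 − 3·147 = -414
  Z = 54 − 2·91 + 3·147 + 2·(-414) = -515
Change in Z: -515 − (-364) = -151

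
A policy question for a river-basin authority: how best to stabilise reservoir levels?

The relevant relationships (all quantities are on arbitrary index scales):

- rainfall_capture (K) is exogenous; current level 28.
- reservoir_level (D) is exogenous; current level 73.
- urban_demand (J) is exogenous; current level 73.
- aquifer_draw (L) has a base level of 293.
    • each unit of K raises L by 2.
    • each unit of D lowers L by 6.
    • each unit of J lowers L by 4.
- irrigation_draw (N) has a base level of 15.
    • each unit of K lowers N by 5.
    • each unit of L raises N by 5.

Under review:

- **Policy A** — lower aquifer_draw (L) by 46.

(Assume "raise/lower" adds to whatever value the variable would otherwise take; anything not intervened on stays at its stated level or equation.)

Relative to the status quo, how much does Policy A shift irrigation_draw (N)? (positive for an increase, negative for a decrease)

-230

Baseline:
  K = 28
  D = 73
  J = 73
  L = 293 + 2·28 − 6·73 − 4·73 = -381
  N = 15 − 5·28 + 5·(-381) = -2030
Policy A (L − 46):
  K = 28
  D = 73
  J = 73
  L = 293 + 2·28 − 6·73 − 4·73 (−46 from intervention) = -427
  N = 15 − 5·28 + 5·(-427) = -2260
Change in N: -2260 − (-2030) = -230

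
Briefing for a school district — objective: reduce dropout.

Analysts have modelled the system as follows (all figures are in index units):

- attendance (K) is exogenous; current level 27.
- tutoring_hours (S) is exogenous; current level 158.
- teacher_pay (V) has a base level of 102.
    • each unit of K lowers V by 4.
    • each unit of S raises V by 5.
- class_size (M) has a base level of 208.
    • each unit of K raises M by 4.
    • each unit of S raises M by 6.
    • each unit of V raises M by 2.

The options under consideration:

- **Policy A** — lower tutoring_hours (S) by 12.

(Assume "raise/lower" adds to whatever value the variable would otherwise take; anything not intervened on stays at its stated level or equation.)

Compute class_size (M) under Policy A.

2640

Policy A (S − 12):
  K = 27
  S = 158 − 12 = 146
  V = 102 − 4·27 + 5·146 = 724
  M = 208 + 4·27 + 6·146 + 2·724 = 2640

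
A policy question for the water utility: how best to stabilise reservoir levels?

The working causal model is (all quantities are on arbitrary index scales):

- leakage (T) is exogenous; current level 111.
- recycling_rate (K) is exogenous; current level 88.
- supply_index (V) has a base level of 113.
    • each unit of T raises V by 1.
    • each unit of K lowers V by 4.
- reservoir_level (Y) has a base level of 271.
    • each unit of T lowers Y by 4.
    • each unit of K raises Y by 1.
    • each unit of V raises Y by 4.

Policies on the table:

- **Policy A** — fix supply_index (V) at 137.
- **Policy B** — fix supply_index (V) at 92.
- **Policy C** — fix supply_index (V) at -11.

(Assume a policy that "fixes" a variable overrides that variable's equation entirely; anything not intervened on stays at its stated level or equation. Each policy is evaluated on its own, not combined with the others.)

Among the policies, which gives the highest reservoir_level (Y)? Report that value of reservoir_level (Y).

463

Policy A (V := 137):
  T = 111
  K = 88
  V = 137
  Y = 271 − 4·111 + 88 + 4·137 = 463
Policy B (V := 92):
  T = 111
  K = 88
  V = 92
  Y = 271 − 4·111 + 88 + 4·92 = 283
Policy C (V := -11):
  T = 111
  K = 88
  V = -11
  Y = 271 − 4·111 + 88 + 4·(-11) = -129
Comparing — Policy A: Y=463, Policy B: Y=283, Policy C: Y=-129. Highest is 463 (Policy A).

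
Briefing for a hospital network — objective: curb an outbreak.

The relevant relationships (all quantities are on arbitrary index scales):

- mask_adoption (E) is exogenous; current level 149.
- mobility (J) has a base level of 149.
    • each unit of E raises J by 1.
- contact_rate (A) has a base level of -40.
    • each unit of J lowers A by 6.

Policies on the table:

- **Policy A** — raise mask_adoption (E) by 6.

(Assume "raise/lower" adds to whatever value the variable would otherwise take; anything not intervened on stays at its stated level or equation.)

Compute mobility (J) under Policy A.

Policy A (E + 6):
  E = 149 + 6 = 155
  J = 149 + 155 = 304

304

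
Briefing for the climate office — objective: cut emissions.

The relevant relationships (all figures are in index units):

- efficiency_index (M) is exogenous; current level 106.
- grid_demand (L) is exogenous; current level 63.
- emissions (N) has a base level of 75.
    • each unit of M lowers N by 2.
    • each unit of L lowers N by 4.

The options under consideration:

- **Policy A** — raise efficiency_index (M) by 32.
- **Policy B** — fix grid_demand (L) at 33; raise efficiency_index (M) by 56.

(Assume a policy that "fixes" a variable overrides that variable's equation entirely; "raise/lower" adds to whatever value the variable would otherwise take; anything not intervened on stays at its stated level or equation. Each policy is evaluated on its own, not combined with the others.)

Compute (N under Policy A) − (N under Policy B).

-72

Policy A (M + 32):
  M = 106 + 32 = 138
  L = 63
  N = 75 − 2·138 − 4·63 = -453
Policy B (L := 33, M + 56):
  M = 106 + 56 = 162
  L = 33
  N = 75 − 2·162 − 4·33 = -381
N: -453 − (-381) = -72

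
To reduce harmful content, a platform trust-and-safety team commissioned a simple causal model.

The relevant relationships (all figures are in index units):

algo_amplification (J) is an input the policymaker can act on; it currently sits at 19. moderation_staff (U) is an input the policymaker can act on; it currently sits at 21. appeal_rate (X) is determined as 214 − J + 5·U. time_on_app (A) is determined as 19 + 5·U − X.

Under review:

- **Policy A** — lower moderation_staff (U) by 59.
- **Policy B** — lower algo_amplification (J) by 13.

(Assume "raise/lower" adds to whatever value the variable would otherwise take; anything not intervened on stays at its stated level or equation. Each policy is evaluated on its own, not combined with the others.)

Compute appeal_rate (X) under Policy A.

5

Policy A (U − 59):
  J = 19
  U = 21 − 59 = -38
  X = 214 − 19 + 5·(-38) = 5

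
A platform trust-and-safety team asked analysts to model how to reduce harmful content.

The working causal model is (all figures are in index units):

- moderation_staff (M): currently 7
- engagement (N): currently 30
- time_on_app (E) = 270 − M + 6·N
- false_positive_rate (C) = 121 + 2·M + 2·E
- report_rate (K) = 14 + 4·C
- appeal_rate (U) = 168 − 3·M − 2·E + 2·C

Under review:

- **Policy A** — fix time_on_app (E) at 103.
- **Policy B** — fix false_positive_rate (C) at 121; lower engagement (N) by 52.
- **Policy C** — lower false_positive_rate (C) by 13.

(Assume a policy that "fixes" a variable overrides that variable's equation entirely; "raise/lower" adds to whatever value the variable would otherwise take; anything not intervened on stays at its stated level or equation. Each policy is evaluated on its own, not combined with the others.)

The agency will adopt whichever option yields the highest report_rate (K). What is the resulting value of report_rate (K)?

Policy A (E := 103):
  M = 7
  N = 30
  E = 103
  C = 121 + 2·7 + 2·103 = 341
  K = 14 + 4·341 = 1378
Policy B (C := 121, N − 52):
  M = 7
  N = 30 − 52 = -22
  E = 270 − 7 + 6·(-22) = 131
  C = 121
  K = 14 + 4·121 = 498
Policy C (C − 13):
  M = 7
  N = 30
  E = 270 − 7 + 6·30 = 443
  C = 121 + 2·7 + 2·443 (−13 from intervention) = 1008
  K = 14 + 4·1008 = 4046
Comparing — Policy A: K=1378, Policy B: K=498, Policy C: K=4046. Highest is 4046 (Policy C).

4046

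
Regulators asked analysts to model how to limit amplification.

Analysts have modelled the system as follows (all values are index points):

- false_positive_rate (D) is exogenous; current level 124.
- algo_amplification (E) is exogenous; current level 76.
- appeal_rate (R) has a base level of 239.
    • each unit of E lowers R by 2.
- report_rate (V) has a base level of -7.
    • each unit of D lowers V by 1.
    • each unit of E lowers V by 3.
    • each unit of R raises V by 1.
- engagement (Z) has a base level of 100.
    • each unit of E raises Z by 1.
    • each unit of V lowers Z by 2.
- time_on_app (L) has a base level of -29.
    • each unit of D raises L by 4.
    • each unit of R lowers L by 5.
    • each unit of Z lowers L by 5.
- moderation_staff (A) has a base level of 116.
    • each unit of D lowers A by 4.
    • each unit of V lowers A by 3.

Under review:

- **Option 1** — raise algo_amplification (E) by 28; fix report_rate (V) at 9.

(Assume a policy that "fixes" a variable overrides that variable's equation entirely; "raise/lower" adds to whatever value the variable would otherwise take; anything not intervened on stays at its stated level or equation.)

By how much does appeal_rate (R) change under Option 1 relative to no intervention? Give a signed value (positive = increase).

-56

Baseline:
  E = 76
  R = 239 − 2·76 = 87
Option 1 (E + 28, V := 9):
  E = 76 + 28 = 104
  R = 239 − 2·104 = 31
Change in R: 31 − 87 = -56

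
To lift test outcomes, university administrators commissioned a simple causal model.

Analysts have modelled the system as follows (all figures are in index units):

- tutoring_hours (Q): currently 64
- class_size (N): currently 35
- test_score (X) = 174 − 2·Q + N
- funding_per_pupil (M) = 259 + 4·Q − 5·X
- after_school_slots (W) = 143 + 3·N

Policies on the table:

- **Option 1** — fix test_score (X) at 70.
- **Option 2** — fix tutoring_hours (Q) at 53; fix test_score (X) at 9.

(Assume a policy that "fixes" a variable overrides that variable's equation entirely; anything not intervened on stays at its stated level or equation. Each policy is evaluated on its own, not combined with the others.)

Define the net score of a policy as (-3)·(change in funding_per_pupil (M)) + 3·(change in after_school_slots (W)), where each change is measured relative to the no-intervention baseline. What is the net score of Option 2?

-948

Baseline:
  Q = 64
  N = 35
  X = 174 − 2·64 + 35 = 81
  M = 259 + 4·64 − 5·81 = 110
  W = 143 + 3·35 = 248
Option 2 (Q := 53, X := 9):
  Q = 53
  N = 35
  X = 9
  M = 259 + 4·53 − 5·9 = 426
  W = 143 + 3·35 = 248
ΔM = 426 − 110 = 316; ΔW = 248 − 248 = 0
Score = (-3)·316 + 3·0 = -948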